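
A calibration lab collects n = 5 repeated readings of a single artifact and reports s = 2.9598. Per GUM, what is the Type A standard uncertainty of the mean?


u_A = s / sqrt(n)
u_A = 2.9598 / sqrt(5)
u_A = 2.9598 / 2.236068
u_A = 1.3237

1.3237


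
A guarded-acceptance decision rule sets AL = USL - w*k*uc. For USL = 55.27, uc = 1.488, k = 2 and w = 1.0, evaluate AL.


U = k * uc = 2 * 1.488 = 2.976
guard band g = w * U = 1.0 * 2.976 = 2.976
AL = USL - g = 55.27 - 2.976
AL = 52.2940

52.2940


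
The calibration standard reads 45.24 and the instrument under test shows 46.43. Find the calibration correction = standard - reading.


Correction = standard - reading
= 45.24 - 46.43
= -1.1900

-1.1900


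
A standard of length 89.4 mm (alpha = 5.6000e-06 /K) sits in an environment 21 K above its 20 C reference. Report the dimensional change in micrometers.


dL = L * alpha * dT
= 89.4 * 5.6000e-06 * 21
= 0.0105134 mm
dL_um = 0.0105134 * 1000 = 10.5134 um

10.5134


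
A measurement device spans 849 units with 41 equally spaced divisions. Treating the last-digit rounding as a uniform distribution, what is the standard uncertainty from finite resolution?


resolution = range / divisions
resolution = 849 / 41 = 20.707317
u_res = resolution / (2*sqrt(3))
u_res = 20.707317 / 3.4641016
u_res = 5.9777

5.9777


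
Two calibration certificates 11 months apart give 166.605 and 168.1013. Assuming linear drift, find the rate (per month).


rate = (v2 - v1) / months
= (168.1013 - 166.605) / 11
= 1.4963 / 11
= 0.1360

0.1360


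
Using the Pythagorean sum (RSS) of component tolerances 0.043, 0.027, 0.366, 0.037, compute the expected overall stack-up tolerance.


RSS = sqrt(0.043^2 + 0.027^2 + 0.366^2 + 0.037^2)
= sqrt(0.137903)
= 0.3714

0.3714


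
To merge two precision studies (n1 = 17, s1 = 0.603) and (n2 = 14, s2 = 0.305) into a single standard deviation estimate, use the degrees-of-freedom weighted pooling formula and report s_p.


s_p = sqrt(((n1-1)*s1^2 + (n2-1)*s2^2) / (n1+n2-2))
numerator = (17-1)*0.603^2 + (14-1)*0.305^2 = 5.817744 + 1.209325 = 7.027069
denominator = 17 + 14 - 2 = 29
s_p^2 = 7.027069 / 29 = 0.24231272
s_p = sqrt(0.24231272) = 0.4923

0.4923


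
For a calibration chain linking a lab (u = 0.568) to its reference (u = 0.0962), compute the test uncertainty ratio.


TUR = u_lab / u_ref
= 0.568 / 0.0962
= 5.9044

5.9044


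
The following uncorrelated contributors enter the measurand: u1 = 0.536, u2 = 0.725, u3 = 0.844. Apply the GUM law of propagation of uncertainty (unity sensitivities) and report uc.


uc = sqrt(0.536^2 + 0.725^2 + 0.844^2)
uc = sqrt(1.525257)
uc = 1.2350

1.2350


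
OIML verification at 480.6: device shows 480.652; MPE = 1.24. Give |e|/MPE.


e = indication - reference = 480.652 - 480.6 = 0.0520
|e| = 0.0520
ratio = |e| / MPE = 0.0520 / 1.24
ratio = 0.0419

0.0419


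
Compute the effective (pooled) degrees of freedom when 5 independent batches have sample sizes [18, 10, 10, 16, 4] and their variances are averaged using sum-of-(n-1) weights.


nu = sum_i (n_i - 1)
nu = ((18 - 1) + (10 - 1) + (10 - 1) + (16 - 1) + (4 - 1))
nu = 17 + 9 + 9 + 15 + 3
nu = 53

53


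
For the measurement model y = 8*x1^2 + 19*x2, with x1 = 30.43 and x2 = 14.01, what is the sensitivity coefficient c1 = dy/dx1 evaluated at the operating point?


y = 8*x1^2 + 19*x2
dy/dx1 = 2*8*x1
Evaluate at x1 = 30.43: c1 = 16 * 30.43
c1 = 486.8800

486.8800


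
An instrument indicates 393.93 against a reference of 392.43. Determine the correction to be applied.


Correction = standard - reading
= 392.43 - 393.93
= -1.5000

-1.5000


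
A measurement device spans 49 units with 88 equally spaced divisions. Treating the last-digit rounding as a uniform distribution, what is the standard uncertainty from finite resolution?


resolution = range / divisions
resolution = 49 / 88 = 0.55681818
u_res = resolution / (2*sqrt(3))
u_res = 0.55681818 / 3.4641016
u_res = 0.1607

0.1607


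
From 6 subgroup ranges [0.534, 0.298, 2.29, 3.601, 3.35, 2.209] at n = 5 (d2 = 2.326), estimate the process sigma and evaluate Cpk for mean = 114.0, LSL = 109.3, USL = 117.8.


R_bar = (0.534 + 0.298 + 2.29 + 3.601 + 3.35 + 2.209) / 6 = 2.047
sigma = R_bar / d2 = 2.047 / 2.326 = 0.88005159
Cp = (USL - LSL)/(6*sigma) = (117.8 - 109.3)/(6*0.88005159) = 1.6098
Cpu = (117.8 - 114.0)/(3*0.88005159) = 1.4393
Cpl = (114.0 - 109.3)/(3*0.88005159) = 1.7802
Cpk = min(Cpu, Cpl) = 1.4393

1.4393


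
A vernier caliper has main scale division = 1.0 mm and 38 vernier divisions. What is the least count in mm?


LC = MSD / n_div
= 1.0 / 38
= 0.0263

0.0263


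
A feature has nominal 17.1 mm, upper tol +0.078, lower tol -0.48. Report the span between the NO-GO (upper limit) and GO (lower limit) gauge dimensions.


GO = nominal - lower_tol (smallest hole = maximum material condition)
GO = 17.1 - 0.48 = 16.62
NO-GO = nominal + upper_tol (largest hole = least material condition)
NO-GO = 17.1 + 0.078 = 17.178
spread = NO-GO - GO = 17.178 - 16.62 = 0.5580

0.5580


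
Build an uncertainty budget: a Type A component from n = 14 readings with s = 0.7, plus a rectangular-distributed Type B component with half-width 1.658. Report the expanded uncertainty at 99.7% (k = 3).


u_A = s / sqrt(n) = 0.7 / sqrt(14) = 0.18708287
u_B = half_width / sqrt(3) = 1.658 / sqrt(3) = 0.95724675
uc = sqrt(u_A^2 + u_B^2) = sqrt(0.18708287^2 + 0.95724675^2) = 0.97535703
U = k * uc = 3 * 0.97535703
U = 2.9261

2.9261


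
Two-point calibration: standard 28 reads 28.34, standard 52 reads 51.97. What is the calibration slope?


slope = (y2 - y1) / (x2 - x1)
= (51.97 - 28.34) / (52 - 28)
= 23.6300 / 24
= 0.9846

0.9846


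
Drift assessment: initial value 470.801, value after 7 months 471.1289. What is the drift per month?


rate = (v2 - v1) / months
= (471.1289 - 470.801) / 7
= 0.3279 / 7
= 0.0468

0.0468


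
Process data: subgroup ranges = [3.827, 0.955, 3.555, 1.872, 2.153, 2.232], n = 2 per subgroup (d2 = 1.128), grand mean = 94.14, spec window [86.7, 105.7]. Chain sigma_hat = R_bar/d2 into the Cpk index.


R_bar = (3.827 + 0.955 + 3.555 + 1.872 + 2.153 + 2.232) / 6 = 2.4323333
sigma = R_bar / d2 = 2.4323333 / 1.128 = 2.1563238
Cp = (USL - LSL)/(6*sigma) = (105.7 - 86.7)/(6*2.1563238) = 1.4685
Cpu = (105.7 - 94.14)/(3*2.1563238) = 1.7870
Cpl = (94.14 - 86.7)/(3*2.1563238) = 1.1501
Cpk = min(Cpu, Cpl) = 1.1501

1.1501


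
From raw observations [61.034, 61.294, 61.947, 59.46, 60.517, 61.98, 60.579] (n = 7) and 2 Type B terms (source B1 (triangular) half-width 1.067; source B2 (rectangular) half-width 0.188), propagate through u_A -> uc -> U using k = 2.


mean = (61.034 + 61.294 + 61.947 + 59.46 + 60.517 + 61.98 + 60.579) / 7 = 60.973
s = sqrt(sum((x - mean)^2)/(n-1)) = 0.88711405
u_A = s / sqrt(n) = 0.88711405 / sqrt(7) = 0.33529759
u_B1 = 1.067 / sqrt(6) = 0.43560093
u_B2 = 0.188 / sqrt(3) = 0.10854185
uc = sqrt(0.33529759^2 + 0.43560093^2 + 0.10854185^2) = 0.56031596
U = k * uc = 2 * 0.56031596
U = 1.1206

1.1206


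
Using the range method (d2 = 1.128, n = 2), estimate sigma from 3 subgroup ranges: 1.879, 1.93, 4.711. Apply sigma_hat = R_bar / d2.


R_bar = (1.879 + 1.93 + 4.711) / 3
R_bar = 8.52 / 3 = 2.84
sigma_hat = R_bar / d2 = 2.84 / 1.128 = 2.5177

2.5177


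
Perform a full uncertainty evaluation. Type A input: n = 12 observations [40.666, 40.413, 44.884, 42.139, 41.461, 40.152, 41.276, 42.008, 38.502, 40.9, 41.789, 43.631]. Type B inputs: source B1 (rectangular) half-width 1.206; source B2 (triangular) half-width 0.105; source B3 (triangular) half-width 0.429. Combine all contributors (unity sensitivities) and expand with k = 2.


mean = (40.666 + 40.413 + 44.884 + 42.139 + 41.461 + 40.152 + 41.276 + 42.008 + 38.502 + 40.9 + 41.789 + 43.631) / 12 = 41.48508333
s = sqrt(sum((x - mean)^2)/(n-1)) = 1.6468643
u_A = s / sqrt(n) = 1.6468643 / sqrt(12) = 0.47540877
u_B1 = 1.206 / sqrt(3) = 0.69628442
u_B2 = 0.105 / sqrt(6) = 0.04286607
u_B3 = 0.429 / sqrt(6) = 0.17513852
uc = sqrt(0.47540877^2 + 0.69628442^2 + 0.04286607^2 + 0.17513852^2) = 0.86216964
U = k * uc = 2 * 0.86216964
U = 1.7243

1.7243


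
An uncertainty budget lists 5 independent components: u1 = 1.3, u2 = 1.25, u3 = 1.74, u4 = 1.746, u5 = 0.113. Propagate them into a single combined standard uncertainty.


uc = sqrt(1.3^2 + 1.25^2 + 1.74^2 + 1.746^2 + 0.113^2)
uc = sqrt(9.341385)
uc = 3.0564

3.0564


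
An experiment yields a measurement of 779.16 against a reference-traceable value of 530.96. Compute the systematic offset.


Systematic error = measured - true
= 779.16 - 530.96
= 248.2000

248.2000


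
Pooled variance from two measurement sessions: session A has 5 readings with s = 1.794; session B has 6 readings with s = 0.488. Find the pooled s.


s_p = sqrt(((n1-1)*s1^2 + (n2-1)*s2^2) / (n1+n2-2))
numerator = (5-1)*1.794^2 + (6-1)*0.488^2 = 12.873744 + 1.19072 = 14.064464
denominator = 5 + 6 - 2 = 9
s_p^2 = 14.064464 / 9 = 1.5627182
s_p = sqrt(1.5627182) = 1.2501

1.2501


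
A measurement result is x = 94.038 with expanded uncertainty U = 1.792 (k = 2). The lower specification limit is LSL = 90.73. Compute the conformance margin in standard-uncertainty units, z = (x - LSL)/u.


u = U / k = 1.792 / 2 = 0.896
margin = |LSL - x| = |90.73 - 94.038| = 3.308
z = margin / u = 3.308 / 0.896
z = 3.6920

3.6920


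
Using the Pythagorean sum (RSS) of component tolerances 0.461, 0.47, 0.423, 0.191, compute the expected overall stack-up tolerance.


RSS = sqrt(0.461^2 + 0.47^2 + 0.423^2 + 0.191^2)
= sqrt(0.648831)
= 0.8055

0.8055


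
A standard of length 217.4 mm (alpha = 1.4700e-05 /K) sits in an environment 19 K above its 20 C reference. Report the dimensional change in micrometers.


dL = L * alpha * dT
= 217.4 * 1.4700e-05 * 19
= 0.0607198 mm
dL_um = 0.0607198 * 1000 = 60.7198 um

60.7198


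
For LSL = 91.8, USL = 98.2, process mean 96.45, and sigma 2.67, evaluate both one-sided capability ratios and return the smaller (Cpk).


Cpu = (USL - mean) / (3*sigma) = (98.2 - 96.45) / (3*2.67) = 0.2185
Cpl = (mean - LSL) / (3*sigma) = (96.45 - 91.8) / (3*2.67) = 0.5805
Cpk = min(Cpu, Cpl) = 0.2185

0.2185


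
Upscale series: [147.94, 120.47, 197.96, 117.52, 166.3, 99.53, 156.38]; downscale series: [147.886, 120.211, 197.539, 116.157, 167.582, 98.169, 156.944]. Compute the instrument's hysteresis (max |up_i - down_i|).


|147.94 - 147.886| = 0.0540
|120.47 - 120.211| = 0.2590
|197.96 - 197.539| = 0.4210
|117.52 - 116.157| = 1.3630
|166.3 - 167.582| = 1.2820
|99.53 - 98.169| = 1.3610
|156.38 - 156.944| = 0.5640
hysteresis = max(diffs) = 1.3630

1.3630


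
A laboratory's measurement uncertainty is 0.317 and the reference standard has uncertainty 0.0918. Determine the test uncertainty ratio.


TUR = u_lab / u_ref
= 0.317 / 0.0918
= 3.4532

3.4532


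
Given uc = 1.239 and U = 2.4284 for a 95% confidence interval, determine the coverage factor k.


k = U / uc
k = 2.4284 / 1.239
k = 1.96

1.96


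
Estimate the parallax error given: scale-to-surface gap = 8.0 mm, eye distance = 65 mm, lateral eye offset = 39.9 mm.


error = h * offset / d
= 8.0 * 39.9 / 65
= 4.9108

4.9108


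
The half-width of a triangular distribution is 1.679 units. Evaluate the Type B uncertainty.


u_B = half_width / sqrt(6)
u_B = 1.679 / 2.4494897
u_B = 0.6854

0.6854


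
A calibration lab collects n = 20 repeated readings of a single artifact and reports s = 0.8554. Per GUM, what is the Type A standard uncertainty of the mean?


u_A = s / sqrt(n)
u_A = 0.8554 / sqrt(20)
u_A = 0.8554 / 4.472136
u_A = 0.1913

0.1913


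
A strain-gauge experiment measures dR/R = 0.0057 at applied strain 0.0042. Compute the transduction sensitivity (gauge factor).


GF = (dR/R) / epsilon
= 0.0057 / 0.0042
= 1.3571

1.3571


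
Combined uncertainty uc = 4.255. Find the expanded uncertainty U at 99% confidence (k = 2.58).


U = k * uc
U = 2.58 * 4.255
U = 10.9779

10.9779


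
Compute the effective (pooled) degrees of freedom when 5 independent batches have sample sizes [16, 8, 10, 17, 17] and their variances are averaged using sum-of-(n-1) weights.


nu = sum_i (n_i - 1)
nu = ((16 - 1) + (8 - 1) + (10 - 1) + (17 - 1) + (17 - 1))
nu = 15 + 7 + 9 + 16 + 16
nu = 63

63


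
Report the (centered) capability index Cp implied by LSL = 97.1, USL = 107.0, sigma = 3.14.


Cp = (USL - LSL) / (6 * sigma)
= (107.0 - 97.1) / (6 * 3.14)
= 9.9000 / 18.8400
= 0.5255

0.5255


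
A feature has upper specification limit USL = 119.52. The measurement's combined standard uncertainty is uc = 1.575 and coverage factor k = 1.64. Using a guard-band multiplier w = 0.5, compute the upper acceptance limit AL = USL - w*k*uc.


U = k * uc = 1.64 * 1.575 = 2.583
guard band g = w * U = 0.5 * 2.583 = 1.2915
AL = USL - g = 119.52 - 1.2915
AL = 118.2285

118.2285


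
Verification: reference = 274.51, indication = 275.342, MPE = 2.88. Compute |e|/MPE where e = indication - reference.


e = indication - reference = 275.342 - 274.51 = 0.8320
|e| = 0.8320
ratio = |e| / MPE = 0.8320 / 2.88
ratio = 0.2889

0.2889


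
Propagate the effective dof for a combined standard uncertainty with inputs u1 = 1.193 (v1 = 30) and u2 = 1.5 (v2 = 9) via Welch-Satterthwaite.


uc = sqrt(u1^2 + u2^2) = sqrt(1.193^2 + 1.5^2) = 1.9165722
v_eff = uc^4 / (u1^4/v1 + u2^4/v2)
= 1.9165722^4 / (1.193^4/30 + 1.5^4/9)
= 13.492758 / 0.63002126
v_eff = 21.4164

21.4164


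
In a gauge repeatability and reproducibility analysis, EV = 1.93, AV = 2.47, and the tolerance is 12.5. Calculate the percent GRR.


GRR = sqrt(EV^2 + AV^2) = sqrt(1.93^2 + 2.47^2) = 3.1346132
%GRR = GRR / tol * 100 = 3.1346132 / 12.5 * 100
%GRR = 25.0769

25.0769


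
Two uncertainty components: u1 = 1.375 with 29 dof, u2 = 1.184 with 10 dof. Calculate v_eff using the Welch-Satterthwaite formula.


uc = sqrt(u1^2 + u2^2) = sqrt(1.375^2 + 1.184^2) = 1.8145195
v_eff = uc^4 / (u1^4/v1 + u2^4/v2)
= 1.8145195^4 / (1.375^4/29 + 1.184^4/10)
= 10.840431 / 0.31977737
v_eff = 33.8999

33.8999


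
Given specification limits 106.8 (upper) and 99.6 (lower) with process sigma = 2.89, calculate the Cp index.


Cp = (USL - LSL) / (6 * sigma)
= (106.8 - 99.6) / (6 * 2.89)
= 7.2000 / 17.3400
= 0.4152

0.4152


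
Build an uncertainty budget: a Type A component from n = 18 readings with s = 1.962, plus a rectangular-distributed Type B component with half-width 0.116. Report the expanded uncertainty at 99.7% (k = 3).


u_A = s / sqrt(n) = 1.962 / sqrt(18) = 0.46244783
u_B = half_width / sqrt(3) = 0.116 / sqrt(3) = 0.066972631
uc = sqrt(u_A^2 + u_B^2) = sqrt(0.46244783^2 + 0.066972631^2) = 0.46727222
U = k * uc = 3 * 0.46727222
U = 1.4018

1.4018


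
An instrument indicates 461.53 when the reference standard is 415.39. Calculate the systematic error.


Systematic error = measured - true
= 461.53 - 415.39
= 46.1400

46.1400


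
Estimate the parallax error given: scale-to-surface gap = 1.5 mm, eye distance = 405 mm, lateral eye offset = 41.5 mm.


error = h * offset / d
= 1.5 * 41.5 / 405
= 0.1537

0.1537


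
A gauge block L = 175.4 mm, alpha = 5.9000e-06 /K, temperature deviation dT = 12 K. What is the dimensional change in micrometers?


dL = L * alpha * dT
= 175.4 * 5.9000e-06 * 12
= 0.0124183 mm
dL_um = 0.0124183 * 1000 = 12.4183 um

12.4183


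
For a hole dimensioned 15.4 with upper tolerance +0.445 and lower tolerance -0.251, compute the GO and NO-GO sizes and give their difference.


GO = nominal - lower_tol (smallest hole = maximum material condition)
GO = 15.4 - 0.251 = 15.149
NO-GO = nominal + upper_tol (largest hole = least material condition)
NO-GO = 15.4 + 0.445 = 15.845
spread = NO-GO - GO = 15.845 - 15.149 = 0.6960

0.6960


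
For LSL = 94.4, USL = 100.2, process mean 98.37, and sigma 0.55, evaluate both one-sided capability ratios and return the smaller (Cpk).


Cpu = (USL - mean) / (3*sigma) = (100.2 - 98.37) / (3*0.55) = 1.1091
Cpl = (mean - LSL) / (3*sigma) = (98.37 - 94.4) / (3*0.55) = 2.4061
Cpk = min(Cpu, Cpl) = 1.1091

1.1091


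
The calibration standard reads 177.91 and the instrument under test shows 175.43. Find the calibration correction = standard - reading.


Correction = standard - reading
= 177.91 - 175.43
= 2.4800

2.4800


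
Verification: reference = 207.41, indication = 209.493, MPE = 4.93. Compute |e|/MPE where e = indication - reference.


e = indication - reference = 209.493 - 207.41 = 2.0830
|e| = 2.0830
ratio = |e| / MPE = 2.0830 / 4.93
ratio = 0.4225

0.4225


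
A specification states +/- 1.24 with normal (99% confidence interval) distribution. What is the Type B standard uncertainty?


u_B = half_width / 2.576
u_B = 1.24 / 2.576
u_B = 0.4814

0.4814


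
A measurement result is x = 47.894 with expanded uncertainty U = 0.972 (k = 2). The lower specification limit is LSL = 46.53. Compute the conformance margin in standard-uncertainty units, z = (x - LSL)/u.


u = U / k = 0.972 / 2 = 0.486
margin = |LSL - x| = |46.53 - 47.894| = 1.364
z = margin / u = 1.364 / 0.486
z = 2.8066

2.8066


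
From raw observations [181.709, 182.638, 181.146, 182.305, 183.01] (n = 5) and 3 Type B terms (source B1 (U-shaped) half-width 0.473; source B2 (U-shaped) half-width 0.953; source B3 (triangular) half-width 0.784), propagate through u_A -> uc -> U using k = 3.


mean = (181.709 + 182.638 + 181.146 + 182.305 + 183.01) / 5 = 182.1616
s = sqrt(sum((x - mean)^2)/(n-1)) = 0.74222524
u_A = s / sqrt(n) = 0.74222524 / sqrt(5) = 0.33193322
u_B1 = 0.473 / sqrt(2) = 0.33446151
u_B2 = 0.953 / sqrt(2) = 0.67387276
u_B3 = 0.784 / sqrt(6) = 0.32006666
uc = sqrt(0.33193322^2 + 0.33446151^2 + 0.67387276^2 + 0.32006666^2) = 0.88237822
U = k * uc = 3 * 0.88237822
U = 2.6471

2.6471


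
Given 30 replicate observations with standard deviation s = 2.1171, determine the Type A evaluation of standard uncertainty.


u_A = s / sqrt(n)
u_A = 2.1171 / sqrt(30)
u_A = 2.1171 / 5.4772256
u_A = 0.3865

0.3865


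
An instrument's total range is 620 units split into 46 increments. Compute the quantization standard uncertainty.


resolution = range / divisions
resolution = 620 / 46 = 13.478261
u_res = resolution / (2*sqrt(3))
u_res = 13.478261 / 3.4641016
u_res = 3.8908

3.8908


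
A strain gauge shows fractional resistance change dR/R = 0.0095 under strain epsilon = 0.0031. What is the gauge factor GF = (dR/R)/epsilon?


GF = (dR/R) / epsilon
= 0.0095 / 0.0031
= 3.0645

3.0645


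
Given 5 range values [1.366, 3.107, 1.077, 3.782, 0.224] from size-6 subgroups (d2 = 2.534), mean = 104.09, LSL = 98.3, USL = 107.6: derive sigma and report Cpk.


R_bar = (1.366 + 3.107 + 1.077 + 3.782 + 0.224) / 5 = 1.9112
sigma = R_bar / d2 = 1.9112 / 2.534 = 0.75422257
Cp = (USL - LSL)/(6*sigma) = (107.6 - 98.3)/(6*0.75422257) = 2.0551
Cpu = (107.6 - 104.09)/(3*0.75422257) = 1.5513
Cpl = (104.09 - 98.3)/(3*0.75422257) = 2.5589
Cpk = min(Cpu, Cpl) = 1.5513

1.5513


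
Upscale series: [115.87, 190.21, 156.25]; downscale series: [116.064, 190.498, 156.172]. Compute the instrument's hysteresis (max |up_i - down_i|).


|115.87 - 116.064| = 0.1940
|190.21 - 190.498| = 0.2880
|156.25 - 156.172| = 0.0780
hysteresis = max(diffs) = 0.2880

0.2880


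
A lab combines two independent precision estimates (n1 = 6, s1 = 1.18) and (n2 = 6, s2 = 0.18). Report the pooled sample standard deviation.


s_p = sqrt(((n1-1)*s1^2 + (n2-1)*s2^2) / (n1+n2-2))
numerator = (6-1)*1.18^2 + (6-1)*0.18^2 = 6.962 + 0.162 = 7.124
denominator = 6 + 6 - 2 = 10
s_p^2 = 7.124 / 10 = 0.7124
s_p = sqrt(0.7124) = 0.8440

0.8440


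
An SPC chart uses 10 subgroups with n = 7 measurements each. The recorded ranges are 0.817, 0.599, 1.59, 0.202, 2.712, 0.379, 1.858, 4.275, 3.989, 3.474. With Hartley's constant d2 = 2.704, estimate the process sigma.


R_bar = (0.817 + 0.599 + 1.59 + 0.202 + 2.712 + 0.379 + 1.858 + 4.275 + 3.989 + 3.474) / 10
R_bar = 19.895 / 10 = 1.9895
sigma_hat = R_bar / d2 = 1.9895 / 2.704 = 0.7358

0.7358


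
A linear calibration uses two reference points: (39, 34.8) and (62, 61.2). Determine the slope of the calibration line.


slope = (y2 - y1) / (x2 - x1)
= (61.2 - 34.8) / (62 - 39)
= 26.4000 / 23
= 1.1478

1.1478


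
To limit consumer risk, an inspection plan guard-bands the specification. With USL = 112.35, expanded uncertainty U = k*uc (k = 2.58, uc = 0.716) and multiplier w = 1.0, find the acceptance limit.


U = k * uc = 2.58 * 0.716 = 1.84728
guard band g = w * U = 1.0 * 1.84728 = 1.84728
AL = USL - g = 112.35 - 1.84728
AL = 110.5027

110.5027


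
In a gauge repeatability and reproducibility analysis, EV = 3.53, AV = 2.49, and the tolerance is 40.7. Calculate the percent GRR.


GRR = sqrt(EV^2 + AV^2) = sqrt(3.53^2 + 2.49^2) = 4.319838
%GRR = GRR / tol * 100 = 4.319838 / 40.7 * 100
%GRR = 10.6139

10.6139


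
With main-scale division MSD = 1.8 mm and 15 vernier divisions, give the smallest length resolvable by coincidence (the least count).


LC = MSD / n_div
= 1.8 / 15
= 0.1200

0.1200


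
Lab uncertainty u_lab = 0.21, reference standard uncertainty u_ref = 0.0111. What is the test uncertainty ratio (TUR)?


TUR = u_lab / u_ref
= 0.21 / 0.0111
= 18.9189

18.9189


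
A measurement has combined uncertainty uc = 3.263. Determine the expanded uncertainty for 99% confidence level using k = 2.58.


U = k * uc
U = 2.58 * 3.263
U = 8.4185

8.4185


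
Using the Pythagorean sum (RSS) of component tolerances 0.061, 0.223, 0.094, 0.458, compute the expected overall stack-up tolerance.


RSS = sqrt(0.061^2 + 0.223^2 + 0.094^2 + 0.458^2)
= sqrt(0.27205)
= 0.5216

0.5216


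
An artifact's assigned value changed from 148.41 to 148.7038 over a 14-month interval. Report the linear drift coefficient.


rate = (v2 - v1) / months
= (148.7038 - 148.41) / 14
= 0.2938 / 14
= 0.0210

0.0210


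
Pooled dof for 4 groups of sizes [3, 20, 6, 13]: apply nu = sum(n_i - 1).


nu = sum_i (n_i - 1)
nu = ((3 - 1) + (20 - 1) + (6 - 1) + (13 - 1))
nu = 2 + 19 + 5 + 12
nu = 38

38


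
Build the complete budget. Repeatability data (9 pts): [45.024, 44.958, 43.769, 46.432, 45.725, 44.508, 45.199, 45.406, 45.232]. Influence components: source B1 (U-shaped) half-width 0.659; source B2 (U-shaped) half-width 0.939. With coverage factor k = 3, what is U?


mean = (45.024 + 44.958 + 43.769 + 46.432 + 45.725 + 44.508 + 45.199 + 45.406 + 45.232) / 9 = 45.13922222
s = sqrt(sum((x - mean)^2)/(n-1)) = 0.74328911
u_A = s / sqrt(n) = 0.74328911 / sqrt(9) = 0.24776304
u_B1 = 0.659 / sqrt(2) = 0.46598337
u_B2 = 0.939 / sqrt(2) = 0.66397327
uc = sqrt(0.24776304^2 + 0.46598337^2 + 0.66397327^2) = 0.84816716
U = k * uc = 3 * 0.84816716
U = 2.5445

2.5445


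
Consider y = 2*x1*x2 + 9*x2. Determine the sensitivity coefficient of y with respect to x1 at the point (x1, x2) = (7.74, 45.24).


y = 2*x1*x2 + 9*x2
dy/dx1 = 2*x2
Evaluate at x2 = 45.24: c1 = 2 * 45.24
c1 = 90.4800

90.4800


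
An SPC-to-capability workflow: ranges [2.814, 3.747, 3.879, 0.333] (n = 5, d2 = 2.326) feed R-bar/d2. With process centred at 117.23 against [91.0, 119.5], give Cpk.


R_bar = (2.814 + 3.747 + 3.879 + 0.333) / 4 = 2.69325
sigma = R_bar / d2 = 2.69325 / 2.326 = 1.1578891
Cp = (USL - LSL)/(6*sigma) = (119.5 - 91.0)/(6*1.1578891) = 4.1023
Cpu = (119.5 - 117.23)/(3*1.1578891) = 0.6535
Cpl = (117.23 - 91.0)/(3*1.1578891) = 7.5511
Cpk = min(Cpu, Cpl) = 0.6535

0.6535


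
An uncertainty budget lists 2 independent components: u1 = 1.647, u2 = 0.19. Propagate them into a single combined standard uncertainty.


uc = sqrt(1.647^2 + 0.19^2)
uc = sqrt(2.748709)
uc = 1.6579

1.6579


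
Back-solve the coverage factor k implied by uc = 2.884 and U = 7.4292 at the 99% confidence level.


k = U / uc
k = 7.4292 / 2.884
k = 2.576

2.576


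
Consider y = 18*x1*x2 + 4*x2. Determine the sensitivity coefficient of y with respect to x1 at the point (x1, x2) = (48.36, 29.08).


y = 18*x1*x2 + 4*x2
dy/dx1 = 18*x2
Evaluate at x2 = 29.08: c1 = 18 * 29.08
c1 = 523.4400

523.4400


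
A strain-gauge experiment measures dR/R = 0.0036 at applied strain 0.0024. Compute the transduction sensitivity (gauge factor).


GF = (dR/R) / epsilon
= 0.0036 / 0.0024
= 1.5000

1.5000


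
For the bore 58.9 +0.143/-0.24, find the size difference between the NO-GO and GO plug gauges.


GO = nominal - lower_tol (smallest hole = maximum material condition)
GO = 58.9 - 0.24 = 58.66
NO-GO = nominal + upper_tol (largest hole = least material condition)
NO-GO = 58.9 + 0.143 = 59.043
spread = NO-GO - GO = 59.043 - 58.66 = 0.3830

0.3830


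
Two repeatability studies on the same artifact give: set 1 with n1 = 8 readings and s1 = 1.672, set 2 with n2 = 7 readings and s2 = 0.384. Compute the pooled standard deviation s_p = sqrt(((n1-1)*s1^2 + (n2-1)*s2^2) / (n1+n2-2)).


s_p = sqrt(((n1-1)*s1^2 + (n2-1)*s2^2) / (n1+n2-2))
numerator = (8-1)*1.672^2 + (7-1)*0.384^2 = 19.569088 + 0.884736 = 20.453824
denominator = 8 + 7 - 2 = 13
s_p^2 = 20.453824 / 13 = 1.5733711
s_p = sqrt(1.5733711) = 1.2543

1.2543


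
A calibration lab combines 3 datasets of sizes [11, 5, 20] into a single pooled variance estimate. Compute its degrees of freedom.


nu = sum_i (n_i - 1)
nu = ((11 - 1) + (5 - 1) + (20 - 1))
nu = 10 + 4 + 19
nu = 33

33


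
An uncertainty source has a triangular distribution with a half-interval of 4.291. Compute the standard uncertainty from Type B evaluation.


u_B = half_width / sqrt(6)
u_B = 4.291 / 2.4494897
u_B = 1.7518

1.7518


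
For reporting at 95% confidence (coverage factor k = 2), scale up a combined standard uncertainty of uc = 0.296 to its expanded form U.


U = k * uc
U = 2 * 0.296
U = 0.5920

0.5920


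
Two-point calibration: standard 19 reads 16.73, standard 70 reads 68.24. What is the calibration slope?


slope = (y2 - y1) / (x2 - x1)
= (68.24 - 16.73) / (70 - 19)
= 51.5100 / 51
= 1.0100

1.0100


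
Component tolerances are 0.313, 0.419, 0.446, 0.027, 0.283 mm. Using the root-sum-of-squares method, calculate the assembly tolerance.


RSS = sqrt(0.313^2 + 0.419^2 + 0.446^2 + 0.027^2 + 0.283^2)
= sqrt(0.553264)
= 0.7438

0.7438


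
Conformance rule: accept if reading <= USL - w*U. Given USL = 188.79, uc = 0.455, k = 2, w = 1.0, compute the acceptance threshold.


U = k * uc = 2 * 0.455 = 0.91
guard band g = w * U = 1.0 * 0.91 = 0.91
AL = USL - g = 188.79 - 0.91
AL = 187.8800

187.8800


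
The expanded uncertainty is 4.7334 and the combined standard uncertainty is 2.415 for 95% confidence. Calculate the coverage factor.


k = U / uc
k = 4.7334 / 2.415
k = 1.96

1.96


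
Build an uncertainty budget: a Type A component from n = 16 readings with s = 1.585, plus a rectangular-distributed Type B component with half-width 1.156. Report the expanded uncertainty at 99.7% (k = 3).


u_A = s / sqrt(n) = 1.585 / sqrt(16) = 0.39625
u_B = half_width / sqrt(3) = 1.156 / sqrt(3) = 0.66741691
uc = sqrt(u_A^2 + u_B^2) = sqrt(0.39625^2 + 0.66741691^2) = 0.77618258
U = k * uc = 3 * 0.77618258
U = 2.3285

2.3285


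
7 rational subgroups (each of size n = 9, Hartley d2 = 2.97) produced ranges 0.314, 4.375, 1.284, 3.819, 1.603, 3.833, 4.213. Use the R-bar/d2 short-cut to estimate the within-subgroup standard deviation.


R_bar = (0.314 + 4.375 + 1.284 + 3.819 + 1.603 + 3.833 + 4.213) / 7
R_bar = 19.441 / 7 = 2.7772857
sigma_hat = R_bar / d2 = 2.7772857 / 2.97 = 0.9351

0.9351


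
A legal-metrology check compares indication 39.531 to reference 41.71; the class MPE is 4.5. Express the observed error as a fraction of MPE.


e = indication - reference = 39.531 - 41.71 = -2.1790
|e| = 2.1790
ratio = |e| / MPE = 2.1790 / 4.5
ratio = 0.4842

0.4842


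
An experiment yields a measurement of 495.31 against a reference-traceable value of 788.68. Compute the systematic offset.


Systematic error = measured - true
= 495.31 - 788.68
= -293.3700

-293.3700


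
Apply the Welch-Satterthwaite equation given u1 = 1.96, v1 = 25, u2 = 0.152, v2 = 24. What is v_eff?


uc = sqrt(u1^2 + u2^2) = sqrt(1.96^2 + 0.152^2) = 1.965885
v_eff = uc^4 / (u1^4/v1 + u2^4/v2)
= 1.965885^4 / (1.96^4/25 + 0.152^4/24)
= 14.935936 / 0.59033786
v_eff = 25.3007

25.3007


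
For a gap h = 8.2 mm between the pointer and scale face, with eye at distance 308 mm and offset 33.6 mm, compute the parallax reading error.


error = h * offset / d
= 8.2 * 33.6 / 308
= 0.8945

0.8945


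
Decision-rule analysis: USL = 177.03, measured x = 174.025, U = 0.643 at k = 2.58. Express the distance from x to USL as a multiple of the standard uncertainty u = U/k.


u = U / k = 0.643 / 2.58 = 0.24922481
margin = |USL - x| = |177.03 - 174.025| = 3.005
z = margin / u = 3.005 / 0.24922481
z = 12.0574

12.0574


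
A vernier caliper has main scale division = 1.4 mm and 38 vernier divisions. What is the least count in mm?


LC = MSD / n_div
= 1.4 / 38
= 0.0368

0.0368


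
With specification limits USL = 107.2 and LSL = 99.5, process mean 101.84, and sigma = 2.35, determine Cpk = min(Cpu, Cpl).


Cpu = (USL - mean) / (3*sigma) = (107.2 - 101.84) / (3*2.35) = 0.7603
Cpl = (mean - LSL) / (3*sigma) = (101.84 - 99.5) / (3*2.35) = 0.3319
Cpk = min(Cpu, Cpl) = 0.3319

0.3319


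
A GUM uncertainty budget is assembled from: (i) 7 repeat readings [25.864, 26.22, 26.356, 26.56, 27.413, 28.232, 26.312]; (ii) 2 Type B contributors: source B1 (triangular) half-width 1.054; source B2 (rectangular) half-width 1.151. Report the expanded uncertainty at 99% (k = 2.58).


mean = (25.864 + 26.22 + 26.356 + 26.56 + 27.413 + 28.232 + 26.312) / 7 = 26.70814286
s = sqrt(sum((x - mean)^2)/(n-1)) = 0.82388357
u_A = s / sqrt(n) = 0.82388357 / sqrt(7) = 0.31139872
u_B1 = 1.054 / sqrt(6) = 0.4302937
u_B2 = 1.151 / sqrt(3) = 0.66453016
uc = sqrt(0.31139872^2 + 0.4302937^2 + 0.66453016^2) = 0.85071862
U = k * uc = 2.58 * 0.85071862
U = 2.1949

2.1949


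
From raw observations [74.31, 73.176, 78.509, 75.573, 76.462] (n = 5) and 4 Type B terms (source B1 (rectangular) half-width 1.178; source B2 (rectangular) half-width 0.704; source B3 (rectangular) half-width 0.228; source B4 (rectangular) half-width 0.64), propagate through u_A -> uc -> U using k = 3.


mean = (74.31 + 73.176 + 78.509 + 75.573 + 76.462) / 5 = 75.606
s = sqrt(sum((x - mean)^2)/(n-1)) = 2.0460786
u_A = s / sqrt(n) = 2.0460786 / sqrt(5) = 0.91503417
u_B1 = 1.178 / sqrt(3) = 0.68011862
u_B2 = 0.704 / sqrt(3) = 0.40645459
u_B3 = 0.228 / sqrt(3) = 0.13163586
u_B4 = 0.64 / sqrt(3) = 0.36950417
uc = sqrt(0.91503417^2 + 0.68011862^2 + 0.40645459^2 + 0.13163586^2 + 0.36950417^2) = 1.2723661
U = k * uc = 3 * 1.2723661
U = 3.8171

3.8171


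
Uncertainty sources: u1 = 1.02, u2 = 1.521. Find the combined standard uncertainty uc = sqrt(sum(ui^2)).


uc = sqrt(1.02^2 + 1.521^2)
uc = sqrt(3.353841)
uc = 1.8313

1.8313


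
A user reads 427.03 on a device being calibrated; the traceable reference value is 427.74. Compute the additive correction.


Correction = standard - reading
= 427.74 - 427.03
= 0.7100

0.7100


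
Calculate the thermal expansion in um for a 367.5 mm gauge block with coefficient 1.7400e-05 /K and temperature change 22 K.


dL = L * alpha * dT
= 367.5 * 1.7400e-05 * 22
= 0.1406790 mm
dL_um = 0.1406790 * 1000 = 140.6790 um

140.6790


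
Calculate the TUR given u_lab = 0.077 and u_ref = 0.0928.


TUR = u_lab / u_ref
= 0.077 / 0.0928
= 0.8297

0.8297


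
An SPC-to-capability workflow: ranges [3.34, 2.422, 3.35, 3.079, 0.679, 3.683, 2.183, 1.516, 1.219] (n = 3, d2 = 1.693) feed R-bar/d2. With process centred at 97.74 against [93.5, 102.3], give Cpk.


R_bar = (3.34 + 2.422 + 3.35 + 3.079 + 0.679 + 3.683 + 2.183 + 1.516 + 1.219) / 9 = 2.3856667
sigma = R_bar / d2 = 2.3856667 / 1.693 = 1.4091357
Cp = (USL - LSL)/(6*sigma) = (102.3 - 93.5)/(6*1.4091357) = 1.0408
Cpu = (102.3 - 97.74)/(3*1.4091357) = 1.0787
Cpl = (97.74 - 93.5)/(3*1.4091357) = 1.0030
Cpk = min(Cpu, Cpl) = 1.0030

1.0030


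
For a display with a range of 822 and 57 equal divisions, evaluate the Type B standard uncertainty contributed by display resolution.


resolution = range / divisions
resolution = 822 / 57 = 14.421053
u_res = resolution / (2*sqrt(3))
u_res = 14.421053 / 3.4641016
u_res = 4.1630

4.1630


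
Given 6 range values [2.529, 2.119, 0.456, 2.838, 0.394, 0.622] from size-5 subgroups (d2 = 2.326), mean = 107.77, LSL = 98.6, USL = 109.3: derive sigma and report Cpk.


R_bar = (2.529 + 2.119 + 0.456 + 2.838 + 0.394 + 0.622) / 6 = 1.493
sigma = R_bar / d2 = 1.493 / 2.326 = 0.64187446
Cp = (USL - LSL)/(6*sigma) = (109.3 - 98.6)/(6*0.64187446) = 2.7783
Cpu = (109.3 - 107.77)/(3*0.64187446) = 0.7945
Cpl = (107.77 - 98.6)/(3*0.64187446) = 4.7621
Cpk = min(Cpu, Cpl) = 0.7945

0.7945


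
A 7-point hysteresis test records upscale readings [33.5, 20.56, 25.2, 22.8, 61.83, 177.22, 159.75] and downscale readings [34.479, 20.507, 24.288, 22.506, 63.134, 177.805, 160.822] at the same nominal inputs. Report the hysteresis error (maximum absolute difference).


|33.5 - 34.479| = 0.9790
|20.56 - 20.507| = 0.0530
|25.2 - 24.288| = 0.9120
|22.8 - 22.506| = 0.2940
|61.83 - 63.134| = 1.3040
|177.22 - 177.805| = 0.5850
|159.75 - 160.822| = 1.0720
hysteresis = max(diffs) = 1.3040

1.3040


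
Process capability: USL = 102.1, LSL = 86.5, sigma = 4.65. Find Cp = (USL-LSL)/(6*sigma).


Cp = (USL - LSL) / (6 * sigma)
= (102.1 - 86.5) / (6 * 4.65)
= 15.6000 / 27.9000
= 0.5591

0.5591


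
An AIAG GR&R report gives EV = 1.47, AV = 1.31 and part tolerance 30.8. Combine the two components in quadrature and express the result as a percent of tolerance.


GRR = sqrt(EV^2 + AV^2) = sqrt(1.47^2 + 1.31^2) = 1.9690099
%GRR = GRR / tol * 100 = 1.9690099 / 30.8 * 100
%GRR = 6.3929

6.3929


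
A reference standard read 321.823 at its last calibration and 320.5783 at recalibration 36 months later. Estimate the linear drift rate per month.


rate = (v2 - v1) / months
= (320.5783 - 321.823) / 36
= -1.2447 / 36
= -0.0346

-0.0346


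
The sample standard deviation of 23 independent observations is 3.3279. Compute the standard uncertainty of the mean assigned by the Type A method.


u_A = s / sqrt(n)
u_A = 3.3279 / sqrt(23)
u_A = 3.3279 / 4.7958315
u_A = 0.6939

0.6939


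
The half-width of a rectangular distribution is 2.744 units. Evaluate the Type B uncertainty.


u_B = half_width / sqrt(3)
u_B = 2.744 / 1.7320508
u_B = 1.5842

1.5842


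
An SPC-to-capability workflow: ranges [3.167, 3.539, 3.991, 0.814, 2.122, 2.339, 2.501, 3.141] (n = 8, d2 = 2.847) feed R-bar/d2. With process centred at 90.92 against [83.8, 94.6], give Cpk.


R_bar = (3.167 + 3.539 + 3.991 + 0.814 + 2.122 + 2.339 + 2.501 + 3.141) / 8 = 2.70175
sigma = R_bar / d2 = 2.70175 / 2.847 = 0.94898138
Cp = (USL - LSL)/(6*sigma) = (94.6 - 83.8)/(6*0.94898138) = 1.8968
Cpu = (94.6 - 90.92)/(3*0.94898138) = 1.2926
Cpl = (90.92 - 83.8)/(3*0.94898138) = 2.5009
Cpk = min(Cpu, Cpl) = 1.2926

1.2926


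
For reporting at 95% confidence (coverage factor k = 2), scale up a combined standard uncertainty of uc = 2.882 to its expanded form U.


U = k * uc
U = 2 * 2.882
U = 5.7640

5.7640


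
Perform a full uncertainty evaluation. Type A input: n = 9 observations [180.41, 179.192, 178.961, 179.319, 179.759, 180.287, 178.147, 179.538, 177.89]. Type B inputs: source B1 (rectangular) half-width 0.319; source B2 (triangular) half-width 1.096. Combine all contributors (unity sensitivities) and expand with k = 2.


mean = (180.41 + 179.192 + 178.961 + 179.319 + 179.759 + 180.287 + 178.147 + 179.538 + 177.89) / 9 = 179.2781111
s = sqrt(sum((x - mean)^2)/(n-1)) = 0.85977736
u_A = s / sqrt(n) = 0.85977736 / sqrt(9) = 0.28659245
u_B1 = 0.319 / sqrt(3) = 0.18417474
u_B2 = 1.096 / sqrt(6) = 0.44744013
uc = sqrt(0.28659245^2 + 0.18417474^2 + 0.44744013^2) = 0.56236842
U = k * uc = 2 * 0.56236842
U = 1.1247

1.1247


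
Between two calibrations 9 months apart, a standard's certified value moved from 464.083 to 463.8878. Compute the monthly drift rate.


rate = (v2 - v1) / months
= (463.8878 - 464.083) / 9
= -0.1952 / 9
= -0.0217

-0.0217


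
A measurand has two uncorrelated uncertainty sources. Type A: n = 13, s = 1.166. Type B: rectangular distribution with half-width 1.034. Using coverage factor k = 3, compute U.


u_A = s / sqrt(n) = 1.166 / sqrt(13) = 0.32339021
u_B = half_width / sqrt(3) = 1.034 / sqrt(3) = 0.59698018
uc = sqrt(u_A^2 + u_B^2) = sqrt(0.32339021^2 + 0.59698018^2) = 0.67894518
U = k * uc = 3 * 0.67894518
U = 2.0368

2.0368


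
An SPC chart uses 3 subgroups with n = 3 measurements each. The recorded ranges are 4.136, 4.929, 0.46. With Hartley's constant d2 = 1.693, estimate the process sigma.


R_bar = (4.136 + 4.929 + 0.46) / 3
R_bar = 9.525 / 3 = 3.175
sigma_hat = R_bar / d2 = 3.175 / 1.693 = 1.8754

1.8754


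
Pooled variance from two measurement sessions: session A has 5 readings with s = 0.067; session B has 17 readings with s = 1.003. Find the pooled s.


s_p = sqrt(((n1-1)*s1^2 + (n2-1)*s2^2) / (n1+n2-2))
numerator = (5-1)*0.067^2 + (17-1)*1.003^2 = 0.017956 + 16.096144 = 16.1141
denominator = 5 + 17 - 2 = 20
s_p^2 = 16.1141 / 20 = 0.805705
s_p = sqrt(0.805705) = 0.8976

0.8976


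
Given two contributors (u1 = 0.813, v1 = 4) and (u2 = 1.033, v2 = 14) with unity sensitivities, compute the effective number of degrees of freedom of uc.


uc = sqrt(u1^2 + u2^2) = sqrt(0.813^2 + 1.033^2) = 1.3145562
v_eff = uc^4 / (u1^4/v1 + u2^4/v2)
= 1.3145562^4 / (0.813^4/4 + 1.033^4/14)
= 2.9861845 / 0.19055421
v_eff = 15.6710

15.6710


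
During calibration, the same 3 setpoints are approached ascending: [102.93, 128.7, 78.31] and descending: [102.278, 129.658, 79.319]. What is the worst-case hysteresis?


|102.93 - 102.278| = 0.6520
|128.7 - 129.658| = 0.9580
|78.31 - 79.319| = 1.0090
hysteresis = max(diffs) = 1.0090

1.0090


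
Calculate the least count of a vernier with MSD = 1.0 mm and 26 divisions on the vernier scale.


LC = MSD / n_div
= 1.0 / 26
= 0.0385

0.0385


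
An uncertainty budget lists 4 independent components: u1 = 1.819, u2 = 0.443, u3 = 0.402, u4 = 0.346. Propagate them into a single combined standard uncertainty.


uc = sqrt(1.819^2 + 0.443^2 + 0.402^2 + 0.346^2)
uc = sqrt(3.78633)
uc = 1.9458

1.9458


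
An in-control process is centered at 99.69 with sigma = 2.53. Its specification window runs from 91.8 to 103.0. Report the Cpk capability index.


Cpu = (USL - mean) / (3*sigma) = (103.0 - 99.69) / (3*2.53) = 0.4361
Cpl = (mean - LSL) / (3*sigma) = (99.69 - 91.8) / (3*2.53) = 1.0395
Cpk = min(Cpu, Cpl) = 0.4361

0.4361


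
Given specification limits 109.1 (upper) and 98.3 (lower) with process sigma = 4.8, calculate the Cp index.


Cp = (USL - LSL) / (6 * sigma)
= (109.1 - 98.3) / (6 * 4.8)
= 10.8000 / 28.8000
= 0.3750

0.3750


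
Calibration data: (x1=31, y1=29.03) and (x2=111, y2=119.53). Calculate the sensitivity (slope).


slope = (y2 - y1) / (x2 - x1)
= (119.53 - 29.03) / (111 - 31)
= 90.5000 / 80
= 1.1313

1.1313


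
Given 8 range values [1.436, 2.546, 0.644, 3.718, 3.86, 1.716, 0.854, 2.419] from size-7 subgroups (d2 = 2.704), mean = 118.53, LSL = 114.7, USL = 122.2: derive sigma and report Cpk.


R_bar = (1.436 + 2.546 + 0.644 + 3.718 + 3.86 + 1.716 + 0.854 + 2.419) / 8 = 2.149125
sigma = R_bar / d2 = 2.149125 / 2.704 = 0.79479475
Cp = (USL - LSL)/(6*sigma) = (122.2 - 114.7)/(6*0.79479475) = 1.5727
Cpu = (122.2 - 118.53)/(3*0.79479475) = 1.5392
Cpl = (118.53 - 114.7)/(3*0.79479475) = 1.6063
Cpk = min(Cpu, Cpl) = 1.5392

1.5392


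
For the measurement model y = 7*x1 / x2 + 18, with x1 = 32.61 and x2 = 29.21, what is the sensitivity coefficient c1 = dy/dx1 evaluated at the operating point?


y = 7*x1 / x2 + 18
dy/dx1 = 7/x2
Evaluate at x2 = 29.21: c1 = 7 / 29.21
c1 = 0.2396

0.2396
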